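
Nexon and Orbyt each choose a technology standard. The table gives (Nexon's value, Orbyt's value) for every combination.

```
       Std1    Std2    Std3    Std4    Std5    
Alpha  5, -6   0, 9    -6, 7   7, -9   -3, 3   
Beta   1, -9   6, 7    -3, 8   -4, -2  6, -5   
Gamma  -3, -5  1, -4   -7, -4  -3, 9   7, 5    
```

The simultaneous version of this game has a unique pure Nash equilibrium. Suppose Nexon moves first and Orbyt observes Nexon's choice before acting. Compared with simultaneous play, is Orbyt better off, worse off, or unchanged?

Work backward from Orbyt's decision.
- Alpha → Orbyt plays Std2 (best of -6, 9, 7, -9, 3); Nexon gets 0.
- Beta → Orbyt plays Std3 (best of -9, 7, 8, -2, -5); Nexon gets -3.
- Gamma → Orbyt plays Std4 (best of -5, -4, -4, 9, 5); Nexon gets -3.
Among 0, -3, -3, the best is 0 at Alpha. Subgame-perfect outcome: (Alpha, Std2) with payoffs (0, 9).
For the simultaneous game, intersect best replies.
Nexon's best replies: Std1→Alpha; Std2→Beta; Std3→Beta; Std4→Alpha; Std5→Gamma.
Orbyt's best replies: Alpha→Std2; Beta→Std3; Gamma→Std4.
The unique mutual best reply is (Beta, Std3), giving (-3, 8).
Orbyt earns 9 sequentially versus 8 at the Nash outcome: better off.

better off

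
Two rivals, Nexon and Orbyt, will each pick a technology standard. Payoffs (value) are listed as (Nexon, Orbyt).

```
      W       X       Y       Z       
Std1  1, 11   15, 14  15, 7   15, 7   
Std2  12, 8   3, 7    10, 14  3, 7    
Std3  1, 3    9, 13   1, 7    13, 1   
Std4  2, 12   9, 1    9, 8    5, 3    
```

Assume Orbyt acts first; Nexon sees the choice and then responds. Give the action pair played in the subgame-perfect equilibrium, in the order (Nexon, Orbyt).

Backward induction with Orbyt moving first.
- W: BR = Std2, leader payoff 8.
- X: BR = Std1, leader payoff 14.
- Y: BR = Std1, leader payoff 7.
- Z: BR = Std1, leader payoff 7.
Maximizing over 8, 14, 7, 7, Orbyt chooses X. Subgame-perfect outcome: (Std1, X) with payoffs (15, 14).

(Std1, X)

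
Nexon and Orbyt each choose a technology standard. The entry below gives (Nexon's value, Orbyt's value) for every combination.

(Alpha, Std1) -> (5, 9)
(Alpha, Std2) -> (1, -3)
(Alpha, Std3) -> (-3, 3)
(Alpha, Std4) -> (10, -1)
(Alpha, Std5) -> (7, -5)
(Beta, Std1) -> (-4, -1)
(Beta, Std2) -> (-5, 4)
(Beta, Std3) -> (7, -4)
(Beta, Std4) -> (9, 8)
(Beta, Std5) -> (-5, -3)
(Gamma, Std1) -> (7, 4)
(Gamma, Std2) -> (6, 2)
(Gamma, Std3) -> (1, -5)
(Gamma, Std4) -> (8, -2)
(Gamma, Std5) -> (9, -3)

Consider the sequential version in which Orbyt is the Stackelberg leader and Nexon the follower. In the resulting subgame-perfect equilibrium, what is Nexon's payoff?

Work backward from Nexon's decision.
- Std1 → Nexon plays Gamma (best of 5, -4, 7); Orbyt gets 4.
- Std2 → Nexon plays Gamma (best of 1, -5, 6); Orbyt gets 2.
- Std3 → Nexon plays Beta (best of -3, 7, 1); Orbyt gets -4.
- Std4 → Nexon plays Alpha (best of 10, 9, 8); Orbyt gets -1.
- Std5 → Nexon plays Gamma (best of 7, -5, 9); Orbyt gets -3.
Among 4, 2, -4, -1, -3, the best is 4 at Std1. Subgame-perfect outcome: (Gamma, Std1) with payoffs (7, 4).

7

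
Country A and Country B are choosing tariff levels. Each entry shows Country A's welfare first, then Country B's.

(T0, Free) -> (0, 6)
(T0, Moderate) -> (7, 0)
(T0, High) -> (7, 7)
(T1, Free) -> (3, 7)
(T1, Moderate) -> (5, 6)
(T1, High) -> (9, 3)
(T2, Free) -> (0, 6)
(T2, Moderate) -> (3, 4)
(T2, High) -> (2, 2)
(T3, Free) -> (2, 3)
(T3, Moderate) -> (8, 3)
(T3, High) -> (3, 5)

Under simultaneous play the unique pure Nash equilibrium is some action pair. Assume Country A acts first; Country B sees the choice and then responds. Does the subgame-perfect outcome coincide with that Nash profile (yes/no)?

no

Country B best-responds to each possible Country A move:
- T0: Country B compares 6, 0, 7 and picks High; Country A would get 7.
- T1: Country B compares 7, 6, 3 and picks Free; Country A would get 3.
- T2: Country B compares 6, 4, 2 and picks Free; Country A would get 0.
- T3: Country B compares 3, 3, 5 and picks High; Country A would get 3.
Among 7, 3, 0, 3, the best is 7 at T0. Subgame-perfect outcome: (T0, High) with payoffs (7, 7).
Now find the simultaneous Nash equilibrium.
Country A's best replies: Free→T1; Moderate→T3; High→T1.
Country B's best replies: T0→High; T1→Free; T2→Free; T3→High.
Only (T1, Free) has each player best-responding; Nash payoffs (3, 7).
Sequential outcome (T0, High) differs from the Nash profile (T1, Free).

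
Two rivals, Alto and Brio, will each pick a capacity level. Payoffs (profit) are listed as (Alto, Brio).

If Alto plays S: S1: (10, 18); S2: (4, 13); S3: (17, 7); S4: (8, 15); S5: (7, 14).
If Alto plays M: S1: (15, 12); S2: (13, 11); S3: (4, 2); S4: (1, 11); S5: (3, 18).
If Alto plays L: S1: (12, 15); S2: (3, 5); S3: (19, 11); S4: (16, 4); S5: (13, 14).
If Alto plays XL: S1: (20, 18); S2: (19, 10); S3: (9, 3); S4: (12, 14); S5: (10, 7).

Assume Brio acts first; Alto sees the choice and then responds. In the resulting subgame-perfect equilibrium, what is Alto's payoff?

Backward induction with Brio moving first.
- S1: Alto compares 10, 15, 12, 20 and picks XL; Brio would get 18.
- S2: Alto compares 4, 13, 3, 19 and picks XL; Brio would get 10.
- S3: Alto compares 17, 4, 19, 9 and picks L; Brio would get 11.
- S4: Alto compares 8, 1, 16, 12 and picks L; Brio would get 4.
- S5: Alto compares 7, 3, 13, 10 and picks L; Brio would get 14.
Brio's induced payoffs are 18, 10, 11, 4, 14, so Brio commits to S1. Subgame-perfect outcome: (XL, S1) with payoffs (20, 18).

20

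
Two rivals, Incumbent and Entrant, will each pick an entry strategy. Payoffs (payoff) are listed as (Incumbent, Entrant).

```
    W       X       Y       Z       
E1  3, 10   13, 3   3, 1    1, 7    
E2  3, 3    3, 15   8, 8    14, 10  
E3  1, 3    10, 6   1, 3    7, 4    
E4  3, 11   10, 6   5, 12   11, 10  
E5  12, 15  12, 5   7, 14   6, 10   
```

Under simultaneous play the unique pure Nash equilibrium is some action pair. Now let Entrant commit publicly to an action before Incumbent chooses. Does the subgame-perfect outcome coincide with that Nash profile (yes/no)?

yes

Solve by backward induction (Entrant leads).
- W → Incumbent plays E5 (best of 3, 3, 1, 3, 12); Entrant gets 15.
- X → Incumbent plays E1 (best of 13, 3, 10, 10, 12); Entrant gets 3.
- Y → Incumbent plays E2 (best of 3, 8, 1, 5, 7); Entrant gets 8.
- Z → Incumbent plays E2 (best of 1, 14, 7, 11, 6); Entrant gets 10.
Entrant's induced payoffs are 15, 3, 8, 10, so Entrant commits to W. Subgame-perfect outcome: (E5, W) with payoffs (12, 15).
Under simultaneous play:
Incumbent's best replies: W→E5; X→E1; Y→E2; Z→E2.
Entrant's best replies: E1→W; E2→X; E3→X; E4→Y; E5→W.
The unique mutual best reply is (E5, W), giving (12, 15).
Sequential outcome (E5, W) coincides with the Nash profile (E5, W).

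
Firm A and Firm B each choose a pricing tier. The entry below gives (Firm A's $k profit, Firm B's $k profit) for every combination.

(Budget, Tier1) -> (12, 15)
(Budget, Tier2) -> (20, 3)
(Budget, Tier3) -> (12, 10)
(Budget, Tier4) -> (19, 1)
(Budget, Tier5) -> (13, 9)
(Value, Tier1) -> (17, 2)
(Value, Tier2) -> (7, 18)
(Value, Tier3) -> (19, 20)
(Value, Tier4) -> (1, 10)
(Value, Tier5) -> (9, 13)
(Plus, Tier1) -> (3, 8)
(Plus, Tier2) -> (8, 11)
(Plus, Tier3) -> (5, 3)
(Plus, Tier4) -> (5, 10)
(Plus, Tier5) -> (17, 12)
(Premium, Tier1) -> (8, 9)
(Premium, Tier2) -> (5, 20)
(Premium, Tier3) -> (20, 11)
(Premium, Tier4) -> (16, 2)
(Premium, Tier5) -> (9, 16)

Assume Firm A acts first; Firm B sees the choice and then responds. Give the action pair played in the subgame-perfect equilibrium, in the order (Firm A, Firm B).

Backward induction with Firm A moving first.
- Budget → Firm B plays Tier1 (best of 15, 3, 10, 1, 9); Firm A gets 12.
- Value → Firm B plays Tier3 (best of 2, 18, 20, 10, 13); Firm A gets 19.
- Plus → Firm B plays Tier5 (best of 8, 11, 3, 10, 12); Firm A gets 17.
- Premium → Firm B plays Tier2 (best of 9, 20, 11, 2, 16); Firm A gets 5.
Among 12, 19, 17, 5, the best is 19 at Value. Subgame-perfect outcome: (Value, Tier3) with payoffs (19, 20).

(Value, Tier3)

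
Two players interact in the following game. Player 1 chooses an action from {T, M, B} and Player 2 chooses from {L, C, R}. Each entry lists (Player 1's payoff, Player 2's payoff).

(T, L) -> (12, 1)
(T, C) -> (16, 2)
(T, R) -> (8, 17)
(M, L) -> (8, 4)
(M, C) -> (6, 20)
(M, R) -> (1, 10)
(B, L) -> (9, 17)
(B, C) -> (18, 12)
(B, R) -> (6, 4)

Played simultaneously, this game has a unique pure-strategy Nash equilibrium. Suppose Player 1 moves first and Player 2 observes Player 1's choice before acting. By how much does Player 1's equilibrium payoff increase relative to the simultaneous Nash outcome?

Solve by backward induction (Player 1 leads).
- T: Player 2 compares 1, 2, 17 and picks R; Player 1 would get 8.
- M: Player 2 compares 4, 20, 10 and picks C; Player 1 would get 6.
- B: Player 2 compares 17, 12, 4 and picks L; Player 1 would get 9.
Among 8, 6, 9, the best is 9 at B. Subgame-perfect outcome: (B, L) with payoffs (9, 17).
For the simultaneous game, intersect best replies.
Player 1's best replies: L→T; C→B; R→T.
Player 2's best replies: T→R; M→C; B→L.
The unique mutual best reply is (T, R), giving (8, 17).
Player 1's commitment gain: 9 − 8 = 1.

1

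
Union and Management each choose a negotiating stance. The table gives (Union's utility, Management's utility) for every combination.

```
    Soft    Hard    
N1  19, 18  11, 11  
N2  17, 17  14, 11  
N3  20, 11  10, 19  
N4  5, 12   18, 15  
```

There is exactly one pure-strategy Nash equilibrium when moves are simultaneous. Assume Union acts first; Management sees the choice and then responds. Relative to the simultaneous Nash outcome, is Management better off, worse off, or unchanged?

better off

Work backward from Management's decision.
- N1: BR = Soft, leader payoff 19.
- N2: BR = Soft, leader payoff 17.
- N3: BR = Hard, leader payoff 10.
- N4: BR = Hard, leader payoff 18.
Union's induced payoffs are 19, 17, 10, 18, so Union commits to N1. Subgame-perfect outcome: (N1, Soft) with payoffs (19, 18).
Now find the simultaneous Nash equilibrium.
Union's best replies: Soft→N3; Hard→N4.
Management's best replies: N1→Soft; N2→Soft; N3→Hard; N4→Hard.
The unique mutual best reply is (N4, Hard), giving (18, 15).
Management earns 18 sequentially versus 15 at the Nash outcome: better off.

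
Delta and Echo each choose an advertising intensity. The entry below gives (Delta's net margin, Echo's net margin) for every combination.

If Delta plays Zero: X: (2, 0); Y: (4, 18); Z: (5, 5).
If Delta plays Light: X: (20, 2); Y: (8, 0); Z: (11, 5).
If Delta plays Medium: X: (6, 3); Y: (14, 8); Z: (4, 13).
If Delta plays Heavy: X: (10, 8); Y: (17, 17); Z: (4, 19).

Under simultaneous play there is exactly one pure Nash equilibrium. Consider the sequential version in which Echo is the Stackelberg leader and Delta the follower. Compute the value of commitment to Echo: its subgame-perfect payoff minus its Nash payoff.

12

Delta best-responds to each possible Echo move:
- X: BR = Light, leader payoff 2.
- Y: BR = Heavy, leader payoff 17.
- Z: BR = Light, leader payoff 5.
Echo's induced payoffs are 2, 17, 5, so Echo commits to Y. Subgame-perfect outcome: (Heavy, Y) with payoffs (17, 17).
Now find the simultaneous Nash equilibrium.
Delta's best replies: X→Light; Y→Heavy; Z→Light.
Echo's best replies: Zero→Y; Light→Z; Medium→Z; Heavy→Z.
The unique mutual best reply is (Light, Z), giving (11, 5).
Echo's commitment gain: 17 − 5 = 12.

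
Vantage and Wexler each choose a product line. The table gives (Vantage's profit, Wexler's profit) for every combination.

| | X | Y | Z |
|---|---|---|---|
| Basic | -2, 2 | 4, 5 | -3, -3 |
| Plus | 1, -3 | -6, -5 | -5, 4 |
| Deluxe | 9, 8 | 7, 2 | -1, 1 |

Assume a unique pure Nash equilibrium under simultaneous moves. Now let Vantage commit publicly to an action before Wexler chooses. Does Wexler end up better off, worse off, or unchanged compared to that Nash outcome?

Wexler best-responds to each possible Vantage move:
- Basic → Wexler plays Y (best of 2, 5, -3); Vantage gets 4.
- Plus → Wexler plays Z (best of -3, -5, 4); Vantage gets -5.
- Deluxe → Wexler plays X (best of 8, 2, 1); Vantage gets 9.
Among 4, -5, 9, the best is 9 at Deluxe. Subgame-perfect outcome: (Deluxe, X) with payoffs (9, 8).
Under simultaneous play:
Vantage's best replies: X→Deluxe; Y→Deluxe; Z→Deluxe.
Wexler's best replies: Basic→Y; Plus→Z; Deluxe→X.
The unique mutual best reply is (Deluxe, X), giving (9, 8).
Wexler earns 8 sequentially versus 8 at the Nash outcome: unchanged.

unchanged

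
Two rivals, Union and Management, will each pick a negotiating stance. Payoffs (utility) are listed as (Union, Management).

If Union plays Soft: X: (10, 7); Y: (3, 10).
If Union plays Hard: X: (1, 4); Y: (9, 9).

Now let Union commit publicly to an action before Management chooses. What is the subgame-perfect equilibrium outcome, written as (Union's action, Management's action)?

(Hard, Y)

Management best-responds to each possible Union move:
- Soft: BR = Y, leader payoff 3.
- Hard: BR = Y, leader payoff 9.
Among 3, 9, the best is 9 at Hard. Subgame-perfect outcome: (Hard, Y) with payoffs (9, 9).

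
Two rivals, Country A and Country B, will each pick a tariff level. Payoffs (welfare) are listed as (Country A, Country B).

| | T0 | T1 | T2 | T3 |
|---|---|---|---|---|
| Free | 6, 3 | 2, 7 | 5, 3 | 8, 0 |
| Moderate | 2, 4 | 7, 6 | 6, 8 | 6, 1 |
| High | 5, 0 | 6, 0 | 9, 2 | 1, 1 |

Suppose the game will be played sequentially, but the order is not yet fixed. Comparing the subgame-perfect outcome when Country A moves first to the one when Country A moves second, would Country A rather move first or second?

If Country A leads: Country B's best replies are Free→T1, Moderate→T2, High→T2; Country A's induced payoffs 2, 6, 9; outcome (High, T2), payoffs (9, 2).
If Country B leads: Country A's best replies are T0→Free, T1→Moderate, T2→High, T3→Free; Country B's induced payoffs 3, 6, 2, 0; outcome (Moderate, T1), payoffs (7, 6).
Country A gets 9 moving first and 7 moving second, so Country A prefers to move first.

first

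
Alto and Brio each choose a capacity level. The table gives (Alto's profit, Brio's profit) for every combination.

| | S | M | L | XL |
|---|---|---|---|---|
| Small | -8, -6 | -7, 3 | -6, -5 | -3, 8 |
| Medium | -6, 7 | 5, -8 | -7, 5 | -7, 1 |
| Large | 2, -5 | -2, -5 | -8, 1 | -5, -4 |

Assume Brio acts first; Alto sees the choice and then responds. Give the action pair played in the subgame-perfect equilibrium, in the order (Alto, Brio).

(Small, XL)

Work backward from Alto's decision.
- S: BR = Large, leader payoff -5.
- M: BR = Medium, leader payoff -8.
- L: BR = Small, leader payoff -5.
- XL: BR = Small, leader payoff 8.
Among -5, -8, -5, 8, the best is 8 at XL. Subgame-perfect outcome: (Small, XL) with payoffs (-3, 8).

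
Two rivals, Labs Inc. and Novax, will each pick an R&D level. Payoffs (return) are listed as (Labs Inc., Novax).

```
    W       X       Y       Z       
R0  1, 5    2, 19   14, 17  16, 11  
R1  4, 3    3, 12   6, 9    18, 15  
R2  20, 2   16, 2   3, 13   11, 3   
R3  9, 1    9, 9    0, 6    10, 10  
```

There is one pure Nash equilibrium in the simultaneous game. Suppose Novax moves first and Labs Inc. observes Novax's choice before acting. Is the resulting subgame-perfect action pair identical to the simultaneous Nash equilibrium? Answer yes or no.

no

Labs Inc. best-responds to each possible Novax move:
- W: Labs Inc. compares 1, 4, 20, 9 and picks R2; Novax would get 2.
- X: Labs Inc. compares 2, 3, 16, 9 and picks R2; Novax would get 2.
- Y: Labs Inc. compares 14, 6, 3, 0 and picks R0; Novax would get 17.
- Z: Labs Inc. compares 16, 18, 11, 10 and picks R1; Novax would get 15.
Among 2, 2, 17, 15, the best is 17 at Y. Subgame-perfect outcome: (R0, Y) with payoffs (14, 17).
For the simultaneous game, intersect best replies.
Labs Inc.'s best replies: W→R2; X→R2; Y→R0; Z→R1.
Novax's best replies: R0→X; R1→Z; R2→Y; R3→Z.
Only (R1, Z) has each player best-responding; Nash payoffs (18, 15).
Sequential outcome (R0, Y) differs from the Nash profile (R1, Z).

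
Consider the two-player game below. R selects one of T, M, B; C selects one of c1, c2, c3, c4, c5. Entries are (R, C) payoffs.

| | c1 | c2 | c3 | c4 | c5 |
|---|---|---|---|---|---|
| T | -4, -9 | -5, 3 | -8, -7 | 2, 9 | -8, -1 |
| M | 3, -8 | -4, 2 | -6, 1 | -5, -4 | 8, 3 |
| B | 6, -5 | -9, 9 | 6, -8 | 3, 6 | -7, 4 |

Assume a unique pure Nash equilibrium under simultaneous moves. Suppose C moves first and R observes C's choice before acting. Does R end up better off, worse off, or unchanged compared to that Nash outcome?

R best-responds to each possible C move:
- c1: R compares -4, 3, 6 and picks B; C would get -5.
- c2: R compares -5, -4, -9 and picks M; C would get 2.
- c3: R compares -8, -6, 6 and picks B; C would get -8.
- c4: R compares 2, -5, 3 and picks B; C would get 6.
- c5: R compares -8, 8, -7 and picks M; C would get 3.
Among -5, 2, -8, 6, 3, the best is 6 at c4. Subgame-perfect outcome: (B, c4) with payoffs (3, 6).
For the simultaneous game, intersect best replies.
R's best replies: c1→B; c2→M; c3→B; c4→B; c5→M.
C's best replies: T→c4; M→c5; B→c2.
Only (M, c5) has each player best-responding; Nash payoffs (8, 3).
R earns 3 sequentially versus 8 at the Nash outcome: worse off.

worse off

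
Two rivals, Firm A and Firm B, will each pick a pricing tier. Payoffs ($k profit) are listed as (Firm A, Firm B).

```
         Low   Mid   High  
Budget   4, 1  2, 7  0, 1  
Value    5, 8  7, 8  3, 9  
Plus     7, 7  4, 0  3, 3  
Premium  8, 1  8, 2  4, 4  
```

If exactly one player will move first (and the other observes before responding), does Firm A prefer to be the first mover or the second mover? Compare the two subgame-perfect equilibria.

first

If Firm A leads: Firm B's best replies are Budget→Mid, Value→High, Plus→Low, Premium→High; Firm A's induced payoffs 2, 3, 7, 4; outcome (Plus, Low), payoffs (7, 7).
If Firm B leads: Firm A's best replies are Low→Premium, Mid→Premium, High→Premium; Firm B's induced payoffs 1, 2, 4; outcome (Premium, High), payoffs (4, 4).
Firm A gets 7 moving first and 4 moving second, so Firm A prefers to move first.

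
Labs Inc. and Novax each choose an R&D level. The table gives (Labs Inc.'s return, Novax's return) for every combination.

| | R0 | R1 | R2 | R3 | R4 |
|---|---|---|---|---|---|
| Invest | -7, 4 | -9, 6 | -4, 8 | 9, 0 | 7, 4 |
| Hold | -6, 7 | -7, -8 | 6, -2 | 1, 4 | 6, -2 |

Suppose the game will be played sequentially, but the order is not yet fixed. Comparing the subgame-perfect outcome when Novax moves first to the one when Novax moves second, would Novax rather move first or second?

If Labs Inc. leads: Novax's best replies are Invest→R2, Hold→R0; Labs Inc.'s induced payoffs -4, -6; outcome (Invest, R2), payoffs (-4, 8).
If Novax leads: Labs Inc.'s best replies are R0→Hold, R1→Hold, R2→Hold, R3→Invest, R4→Invest; Novax's induced payoffs 7, -8, -2, 0, 4; outcome (Hold, R0), payoffs (-6, 7).
Novax gets 7 moving first and 8 moving second, so Novax prefers to move second.

second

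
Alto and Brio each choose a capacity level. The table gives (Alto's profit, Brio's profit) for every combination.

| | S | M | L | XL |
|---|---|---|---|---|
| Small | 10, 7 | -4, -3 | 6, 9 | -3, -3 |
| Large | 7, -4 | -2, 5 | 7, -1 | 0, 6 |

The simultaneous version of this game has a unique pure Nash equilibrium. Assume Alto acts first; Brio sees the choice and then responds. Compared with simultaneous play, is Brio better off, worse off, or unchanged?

better off

Backward induction with Alto moving first.
- Small: Brio compares 7, -3, 9, -3 and picks L; Alto would get 6.
- Large: Brio compares -4, 5, -1, 6 and picks XL; Alto would get 0.
Among 6, 0, the best is 6 at Small. Subgame-perfect outcome: (Small, L) with payoffs (6, 9).
Under simultaneous play:
Alto's best replies: S→Small; M→Large; L→Large; XL→Large.
Brio's best replies: Small→L; Large→XL.
Only (Large, XL) has each player best-responding; Nash payoffs (0, 6).
Brio earns 9 sequentially versus 6 at the Nash outcome: better off.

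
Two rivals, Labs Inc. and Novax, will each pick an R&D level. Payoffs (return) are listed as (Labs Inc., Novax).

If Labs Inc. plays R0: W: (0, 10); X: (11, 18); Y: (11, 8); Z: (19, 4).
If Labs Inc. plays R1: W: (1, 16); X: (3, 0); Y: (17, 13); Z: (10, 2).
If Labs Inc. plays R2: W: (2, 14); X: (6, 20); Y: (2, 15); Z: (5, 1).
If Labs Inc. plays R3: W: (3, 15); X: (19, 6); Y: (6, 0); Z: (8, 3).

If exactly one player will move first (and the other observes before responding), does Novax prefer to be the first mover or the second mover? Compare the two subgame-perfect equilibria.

If Labs Inc. leads: Novax's best replies are R0→X, R1→W, R2→X, R3→W; Labs Inc.'s induced payoffs 11, 1, 6, 3; outcome (R0, X), payoffs (11, 18).
If Novax leads: Labs Inc.'s best replies are W→R3, X→R3, Y→R1, Z→R0; Novax's induced payoffs 15, 6, 13, 4; outcome (R3, W), payoffs (3, 15).
Novax gets 15 moving first and 18 moving second, so Novax prefers to move second.

second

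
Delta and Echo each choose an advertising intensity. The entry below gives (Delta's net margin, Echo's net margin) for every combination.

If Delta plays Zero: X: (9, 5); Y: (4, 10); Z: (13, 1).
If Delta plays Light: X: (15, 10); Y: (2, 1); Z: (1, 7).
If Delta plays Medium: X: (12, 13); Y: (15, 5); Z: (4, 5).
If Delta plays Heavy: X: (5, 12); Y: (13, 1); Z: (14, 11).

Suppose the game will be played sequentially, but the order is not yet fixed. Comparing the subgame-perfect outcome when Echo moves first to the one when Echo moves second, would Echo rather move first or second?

If Delta leads: Echo's best replies are Zero→Y, Light→X, Medium→X, Heavy→X; Delta's induced payoffs 4, 15, 12, 5; outcome (Light, X), payoffs (15, 10).
If Echo leads: Delta's best replies are X→Light, Y→Medium, Z→Heavy; Echo's induced payoffs 10, 5, 11; outcome (Heavy, Z), payoffs (14, 11).
Echo gets 11 moving first and 10 moving second, so Echo prefers to move first.

first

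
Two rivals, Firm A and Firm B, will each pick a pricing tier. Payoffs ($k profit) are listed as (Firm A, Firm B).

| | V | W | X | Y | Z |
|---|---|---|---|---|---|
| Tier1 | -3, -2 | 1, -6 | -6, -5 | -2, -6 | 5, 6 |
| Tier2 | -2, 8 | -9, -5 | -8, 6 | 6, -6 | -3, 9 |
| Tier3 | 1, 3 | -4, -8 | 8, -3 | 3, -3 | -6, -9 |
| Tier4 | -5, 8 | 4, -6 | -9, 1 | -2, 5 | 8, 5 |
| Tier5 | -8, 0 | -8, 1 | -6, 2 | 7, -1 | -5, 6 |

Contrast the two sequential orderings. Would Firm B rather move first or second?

If Firm A leads: Firm B's best replies are Tier1→Z, Tier2→Z, Tier3→V, Tier4→V, Tier5→Z; Firm A's induced payoffs 5, -3, 1, -5, -5; outcome (Tier1, Z), payoffs (5, 6).
If Firm B leads: Firm A's best replies are V→Tier3, W→Tier4, X→Tier3, Y→Tier5, Z→Tier4; Firm B's induced payoffs 3, -6, -3, -1, 5; outcome (Tier4, Z), payoffs (8, 5).
Firm B gets 5 moving first and 6 moving second, so Firm B prefers to move second.

second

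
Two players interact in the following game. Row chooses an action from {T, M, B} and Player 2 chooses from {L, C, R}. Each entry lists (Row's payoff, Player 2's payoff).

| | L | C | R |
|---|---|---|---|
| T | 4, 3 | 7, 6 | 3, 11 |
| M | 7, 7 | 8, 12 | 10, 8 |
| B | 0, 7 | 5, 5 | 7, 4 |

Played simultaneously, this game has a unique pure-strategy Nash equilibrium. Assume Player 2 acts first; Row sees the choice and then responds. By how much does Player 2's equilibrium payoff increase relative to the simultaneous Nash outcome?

Work backward from Row's decision.
- L: BR = M, leader payoff 7.
- C: BR = M, leader payoff 12.
- R: BR = M, leader payoff 8.
Among 7, 12, 8, the best is 12 at C. Subgame-perfect outcome: (M, C) with payoffs (8, 12).
Now find the simultaneous Nash equilibrium.
Row's best replies: L→M; C→M; R→M.
Player 2's best replies: T→R; M→C; B→L.
Only (M, C) has each player best-responding; Nash payoffs (8, 12).
Player 2's commitment gain: 12 − 12 = 0.

0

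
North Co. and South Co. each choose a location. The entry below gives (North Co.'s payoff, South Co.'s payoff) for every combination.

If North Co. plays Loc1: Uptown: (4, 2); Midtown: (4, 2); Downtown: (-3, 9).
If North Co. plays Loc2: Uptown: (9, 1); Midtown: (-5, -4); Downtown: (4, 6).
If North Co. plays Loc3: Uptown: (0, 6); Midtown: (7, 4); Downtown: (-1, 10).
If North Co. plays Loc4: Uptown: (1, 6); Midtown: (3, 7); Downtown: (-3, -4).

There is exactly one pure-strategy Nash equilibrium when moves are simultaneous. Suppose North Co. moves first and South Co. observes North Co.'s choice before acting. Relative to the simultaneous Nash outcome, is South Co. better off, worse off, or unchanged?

unchanged

Work backward from South Co.'s decision.
- Loc1: BR = Downtown, leader payoff -3.
- Loc2: BR = Downtown, leader payoff 4.
- Loc3: BR = Downtown, leader payoff -1.
- Loc4: BR = Midtown, leader payoff 3.
Maximizing over -3, 4, -1, 3, North Co. chooses Loc2. Subgame-perfect outcome: (Loc2, Downtown) with payoffs (4, 6).
For the simultaneous game, intersect best replies.
North Co.'s best replies: Uptown→Loc2; Midtown→Loc3; Downtown→Loc2.
South Co.'s best replies: Loc1→Downtown; Loc2→Downtown; Loc3→Downtown; Loc4→Midtown.
Only (Loc2, Downtown) has each player best-responding; Nash payoffs (4, 6).
South Co. earns 6 sequentially versus 6 at the Nash outcome: unchanged.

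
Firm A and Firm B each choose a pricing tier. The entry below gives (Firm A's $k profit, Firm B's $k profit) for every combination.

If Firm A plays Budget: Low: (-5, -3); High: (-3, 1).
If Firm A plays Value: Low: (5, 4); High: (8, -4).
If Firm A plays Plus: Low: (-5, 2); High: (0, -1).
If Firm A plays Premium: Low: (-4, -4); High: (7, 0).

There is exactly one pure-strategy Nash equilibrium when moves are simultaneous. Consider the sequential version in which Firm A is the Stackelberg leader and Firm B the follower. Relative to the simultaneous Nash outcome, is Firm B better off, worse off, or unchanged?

Backward induction with Firm A moving first.
- Budget: Firm B compares -3, 1 and picks High; Firm A would get -3.
- Value: Firm B compares 4, -4 and picks Low; Firm A would get 5.
- Plus: Firm B compares 2, -1 and picks Low; Firm A would get -5.
- Premium: Firm B compares -4, 0 and picks High; Firm A would get 7.
Among -3, 5, -5, 7, the best is 7 at Premium. Subgame-perfect outcome: (Premium, High) with payoffs (7, 0).
Under simultaneous play:
Firm A's best replies: Low→Value; High→Value.
Firm B's best replies: Budget→High; Value→Low; Plus→Low; Premium→High.
The unique mutual best reply is (Value, Low), giving (5, 4).
Firm B earns 0 sequentially versus 4 at the Nash outcome: worse off.

worse off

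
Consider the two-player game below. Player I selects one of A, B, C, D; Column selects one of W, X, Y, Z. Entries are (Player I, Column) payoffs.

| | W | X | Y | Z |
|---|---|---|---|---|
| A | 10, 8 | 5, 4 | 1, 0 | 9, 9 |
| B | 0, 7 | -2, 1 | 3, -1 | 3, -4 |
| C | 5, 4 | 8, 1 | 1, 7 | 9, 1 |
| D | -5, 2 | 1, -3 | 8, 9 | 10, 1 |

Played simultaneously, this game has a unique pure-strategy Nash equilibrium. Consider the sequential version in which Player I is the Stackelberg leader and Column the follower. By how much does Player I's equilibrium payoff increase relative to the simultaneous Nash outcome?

Backward induction with Player I moving first.
- A: BR = Z, leader payoff 9.
- B: BR = W, leader payoff 0.
- C: BR = Y, leader payoff 1.
- D: BR = Y, leader payoff 8.
Among 9, 0, 1, 8, the best is 9 at A. Subgame-perfect outcome: (A, Z) with payoffs (9, 9).
For the simultaneous game, intersect best replies.
Player I's best replies: W→A; X→C; Y→D; Z→D.
Column's best replies: A→Z; B→W; C→Y; D→Y.
Only (D, Y) has each player best-responding; Nash payoffs (8, 9).
Player I's commitment gain: 9 − 8 = 1.

1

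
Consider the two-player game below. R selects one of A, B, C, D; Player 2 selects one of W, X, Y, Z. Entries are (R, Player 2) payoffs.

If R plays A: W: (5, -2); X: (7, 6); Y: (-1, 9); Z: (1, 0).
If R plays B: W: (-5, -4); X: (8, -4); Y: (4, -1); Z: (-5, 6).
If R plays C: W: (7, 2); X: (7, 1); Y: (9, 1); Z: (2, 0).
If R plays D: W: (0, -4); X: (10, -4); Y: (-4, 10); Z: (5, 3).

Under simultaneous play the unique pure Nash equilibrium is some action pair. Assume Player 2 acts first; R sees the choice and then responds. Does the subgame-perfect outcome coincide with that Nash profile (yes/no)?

no

Work backward from R's decision.
- W: R compares 5, -5, 7, 0 and picks C; Player 2 would get 2.
- X: R compares 7, 8, 7, 10 and picks D; Player 2 would get -4.
- Y: R compares -1, 4, 9, -4 and picks C; Player 2 would get 1.
- Z: R compares 1, -5, 2, 5 and picks D; Player 2 would get 3.
Player 2's induced payoffs are 2, -4, 1, 3, so Player 2 commits to Z. Subgame-perfect outcome: (D, Z) with payoffs (5, 3).
Now find the simultaneous Nash equilibrium.
R's best replies: W→C; X→D; Y→C; Z→D.
Player 2's best replies: A→Y; B→Z; C→W; D→Y.
Only (C, W) has each player best-responding; Nash payoffs (7, 2).
Sequential outcome (D, Z) differs from the Nash profile (C, W).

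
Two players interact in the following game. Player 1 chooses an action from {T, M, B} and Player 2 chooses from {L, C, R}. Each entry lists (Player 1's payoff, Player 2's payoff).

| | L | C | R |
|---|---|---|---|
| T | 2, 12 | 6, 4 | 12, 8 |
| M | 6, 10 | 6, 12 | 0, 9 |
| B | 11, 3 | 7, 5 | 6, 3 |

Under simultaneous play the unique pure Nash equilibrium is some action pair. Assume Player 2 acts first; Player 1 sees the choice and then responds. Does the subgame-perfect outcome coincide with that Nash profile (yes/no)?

Player 1 best-responds to each possible Player 2 move:
- L: Player 1 compares 2, 6, 11 and picks B; Player 2 would get 3.
- C: Player 1 compares 6, 6, 7 and picks B; Player 2 would get 5.
- R: Player 1 compares 12, 0, 6 and picks T; Player 2 would get 8.
Player 2's induced payoffs are 3, 5, 8, so Player 2 commits to R. Subgame-perfect outcome: (T, R) with payoffs (12, 8).
Now find the simultaneous Nash equilibrium.
Player 1's best replies: L→B; C→B; R→T.
Player 2's best replies: T→L; M→C; B→C.
Only (B, C) has each player best-responding; Nash payoffs (7, 5).
Sequential outcome (T, R) differs from the Nash profile (B, C).

no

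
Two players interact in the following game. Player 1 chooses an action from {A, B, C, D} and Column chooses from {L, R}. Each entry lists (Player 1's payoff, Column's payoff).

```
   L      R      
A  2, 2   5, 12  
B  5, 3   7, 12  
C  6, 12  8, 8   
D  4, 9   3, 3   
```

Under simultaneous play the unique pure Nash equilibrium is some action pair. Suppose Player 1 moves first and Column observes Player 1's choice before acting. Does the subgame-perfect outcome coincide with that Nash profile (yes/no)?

Work backward from Column's decision.
- A → Column plays R (best of 2, 12); Player 1 gets 5.
- B → Column plays R (best of 3, 12); Player 1 gets 7.
- C → Column plays L (best of 12, 8); Player 1 gets 6.
- D → Column plays L (best of 9, 3); Player 1 gets 4.
Maximizing over 5, 7, 6, 4, Player 1 chooses B. Subgame-perfect outcome: (B, R) with payoffs (7, 12).
Under simultaneous play:
Player 1's best replies: L→C; R→C.
Column's best replies: A→R; B→R; C→L; D→L.
Only (C, L) has each player best-responding; Nash payoffs (6, 12).
Sequential outcome (B, R) differs from the Nash profile (C, L).

no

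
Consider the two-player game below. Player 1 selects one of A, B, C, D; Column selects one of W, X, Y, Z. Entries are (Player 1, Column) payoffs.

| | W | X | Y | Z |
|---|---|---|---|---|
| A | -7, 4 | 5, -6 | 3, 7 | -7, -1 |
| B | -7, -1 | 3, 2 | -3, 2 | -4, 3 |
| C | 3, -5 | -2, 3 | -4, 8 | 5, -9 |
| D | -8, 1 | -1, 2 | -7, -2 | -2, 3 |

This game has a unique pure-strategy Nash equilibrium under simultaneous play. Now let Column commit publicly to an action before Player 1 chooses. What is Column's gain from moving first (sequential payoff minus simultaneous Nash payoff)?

0

Solve by backward induction (Column leads).
- W: BR = C, leader payoff -5.
- X: BR = A, leader payoff -6.
- Y: BR = A, leader payoff 7.
- Z: BR = C, leader payoff -9.
Among -5, -6, 7, -9, the best is 7 at Y. Subgame-perfect outcome: (A, Y) with payoffs (3, 7).
Under simultaneous play:
Player 1's best replies: W→C; X→A; Y→A; Z→C.
Column's best replies: A→Y; B→Z; C→Y; D→Z.
The unique mutual best reply is (A, Y), giving (3, 7).
Column's commitment gain: 7 − 7 = 0.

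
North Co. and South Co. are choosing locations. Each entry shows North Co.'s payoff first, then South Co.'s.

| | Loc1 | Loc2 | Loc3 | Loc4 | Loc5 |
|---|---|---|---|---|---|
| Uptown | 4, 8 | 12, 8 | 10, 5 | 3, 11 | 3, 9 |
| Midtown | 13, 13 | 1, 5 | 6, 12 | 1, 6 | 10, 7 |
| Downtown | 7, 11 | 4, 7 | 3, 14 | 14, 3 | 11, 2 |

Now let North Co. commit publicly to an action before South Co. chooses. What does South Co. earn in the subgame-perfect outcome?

Work backward from South Co.'s decision.
- Uptown: BR = Loc4, leader payoff 3.
- Midtown: BR = Loc1, leader payoff 13.
- Downtown: BR = Loc3, leader payoff 3.
Among 3, 13, 3, the best is 13 at Midtown. Subgame-perfect outcome: (Midtown, Loc1) with payoffs (13, 13).

13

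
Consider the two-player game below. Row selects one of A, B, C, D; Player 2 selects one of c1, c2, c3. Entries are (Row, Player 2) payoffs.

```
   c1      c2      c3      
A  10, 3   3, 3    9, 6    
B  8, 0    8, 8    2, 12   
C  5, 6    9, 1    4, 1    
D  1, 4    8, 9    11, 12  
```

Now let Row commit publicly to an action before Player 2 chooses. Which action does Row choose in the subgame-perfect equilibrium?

D

Player 2 best-responds to each possible Row move:
- A: BR = c3, leader payoff 9.
- B: BR = c3, leader payoff 2.
- C: BR = c1, leader payoff 5.
- D: BR = c3, leader payoff 11.
Maximizing over 9, 2, 5, 11, Row chooses D. Subgame-perfect outcome: (D, c3) with payoffs (11, 12).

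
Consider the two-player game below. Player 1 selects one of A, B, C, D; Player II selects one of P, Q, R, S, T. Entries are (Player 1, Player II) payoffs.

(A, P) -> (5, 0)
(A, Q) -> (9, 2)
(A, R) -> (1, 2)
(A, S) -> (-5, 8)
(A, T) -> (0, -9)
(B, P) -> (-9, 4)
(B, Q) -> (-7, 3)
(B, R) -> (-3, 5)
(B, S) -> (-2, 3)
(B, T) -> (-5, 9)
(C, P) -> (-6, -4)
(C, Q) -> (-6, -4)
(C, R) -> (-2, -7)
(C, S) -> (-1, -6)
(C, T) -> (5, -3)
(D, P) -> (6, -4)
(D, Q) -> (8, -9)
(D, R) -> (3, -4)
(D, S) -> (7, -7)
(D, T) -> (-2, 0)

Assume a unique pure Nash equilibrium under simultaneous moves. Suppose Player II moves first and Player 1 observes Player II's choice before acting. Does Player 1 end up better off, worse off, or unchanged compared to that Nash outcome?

Solve by backward induction (Player II leads).
- P → Player 1 plays D (best of 5, -9, -6, 6); Player II gets -4.
- Q → Player 1 plays A (best of 9, -7, -6, 8); Player II gets 2.
- R → Player 1 plays D (best of 1, -3, -2, 3); Player II gets -4.
- S → Player 1 plays D (best of -5, -2, -1, 7); Player II gets -7.
- T → Player 1 plays C (best of 0, -5, 5, -2); Player II gets -3.
Among -4, 2, -4, -7, -3, the best is 2 at Q. Subgame-perfect outcome: (A, Q) with payoffs (9, 2).
Under simultaneous play:
Player 1's best replies: P→D; Q→A; R→D; S→D; T→C.
Player II's best replies: A→S; B→T; C→T; D→T.
Only (C, T) has each player best-responding; Nash payoffs (5, -3).
Player 1 earns 9 sequentially versus 5 at the Nash outcome: better off.

better off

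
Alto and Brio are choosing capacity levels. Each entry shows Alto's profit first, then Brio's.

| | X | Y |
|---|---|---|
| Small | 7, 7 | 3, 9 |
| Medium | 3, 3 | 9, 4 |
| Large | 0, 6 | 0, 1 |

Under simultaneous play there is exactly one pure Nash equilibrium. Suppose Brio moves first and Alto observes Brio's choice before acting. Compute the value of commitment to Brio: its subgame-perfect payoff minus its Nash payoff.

3

Backward induction with Brio moving first.
- X: BR = Small, leader payoff 7.
- Y: BR = Medium, leader payoff 4.
Brio's induced payoffs are 7, 4, so Brio commits to X. Subgame-perfect outcome: (Small, X) with payoffs (7, 7).
Under simultaneous play:
Alto's best replies: X→Small; Y→Medium.
Brio's best replies: Small→Y; Medium→Y; Large→X.
Only (Medium, Y) has each player best-responding; Nash payoffs (9, 4).
Brio's commitment gain: 7 − 4 = 3.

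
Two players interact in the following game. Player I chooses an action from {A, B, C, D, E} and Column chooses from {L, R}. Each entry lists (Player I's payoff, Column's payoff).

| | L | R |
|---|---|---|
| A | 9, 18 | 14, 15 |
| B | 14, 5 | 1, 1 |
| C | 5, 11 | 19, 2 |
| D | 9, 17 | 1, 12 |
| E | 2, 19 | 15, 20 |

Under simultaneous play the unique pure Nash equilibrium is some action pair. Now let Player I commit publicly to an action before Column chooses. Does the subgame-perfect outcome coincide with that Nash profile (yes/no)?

Backward induction with Player I moving first.
- A: BR = L, leader payoff 9.
- B: BR = L, leader payoff 14.
- C: BR = L, leader payoff 5.
- D: BR = L, leader payoff 9.
- E: BR = R, leader payoff 15.
Player I's induced payoffs are 9, 14, 5, 9, 15, so Player I commits to E. Subgame-perfect outcome: (E, R) with payoffs (15, 20).
For the simultaneous game, intersect best replies.
Player I's best replies: L→B; R→C.
Column's best replies: A→L; B→L; C→L; D→L; E→R.
Only (B, L) has each player best-responding; Nash payoffs (14, 5).
Sequential outcome (E, R) differs from the Nash profile (B, L).

no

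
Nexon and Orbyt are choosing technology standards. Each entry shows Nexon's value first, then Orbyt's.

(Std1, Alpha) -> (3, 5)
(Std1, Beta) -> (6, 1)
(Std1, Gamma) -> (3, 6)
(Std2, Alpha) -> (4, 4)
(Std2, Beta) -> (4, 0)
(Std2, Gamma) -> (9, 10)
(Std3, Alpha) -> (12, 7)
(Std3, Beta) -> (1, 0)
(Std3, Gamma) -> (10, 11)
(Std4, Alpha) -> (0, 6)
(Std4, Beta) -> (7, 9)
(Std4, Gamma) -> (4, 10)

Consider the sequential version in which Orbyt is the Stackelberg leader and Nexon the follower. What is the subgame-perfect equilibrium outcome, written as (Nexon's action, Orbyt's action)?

Solve by backward induction (Orbyt leads).
- Alpha: BR = Std3, leader payoff 7.
- Beta: BR = Std4, leader payoff 9.
- Gamma: BR = Std3, leader payoff 11.
Maximizing over 7, 9, 11, Orbyt chooses Gamma. Subgame-perfect outcome: (Std3, Gamma) with payoffs (10, 11).

(Std3, Gamma)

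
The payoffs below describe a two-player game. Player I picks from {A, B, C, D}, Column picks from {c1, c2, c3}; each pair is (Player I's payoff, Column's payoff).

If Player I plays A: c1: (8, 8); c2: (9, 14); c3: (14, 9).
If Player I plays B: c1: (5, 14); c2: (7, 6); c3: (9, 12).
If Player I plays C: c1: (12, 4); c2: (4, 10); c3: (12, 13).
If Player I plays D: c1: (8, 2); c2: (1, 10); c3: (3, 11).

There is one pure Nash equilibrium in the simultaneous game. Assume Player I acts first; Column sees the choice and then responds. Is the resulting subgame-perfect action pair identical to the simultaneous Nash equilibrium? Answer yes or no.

Column best-responds to each possible Player I move:
- A: BR = c2, leader payoff 9.
- B: BR = c1, leader payoff 5.
- C: BR = c3, leader payoff 12.
- D: BR = c3, leader payoff 3.
Player I's induced payoffs are 9, 5, 12, 3, so Player I commits to C. Subgame-perfect outcome: (C, c3) with payoffs (12, 13).
For the simultaneous game, intersect best replies.
Player I's best replies: c1→C; c2→A; c3→A.
Column's best replies: A→c2; B→c1; C→c3; D→c3.
Only (A, c2) has each player best-responding; Nash payoffs (9, 14).
Sequential outcome (C, c3) differs from the Nash profile (A, c2).

no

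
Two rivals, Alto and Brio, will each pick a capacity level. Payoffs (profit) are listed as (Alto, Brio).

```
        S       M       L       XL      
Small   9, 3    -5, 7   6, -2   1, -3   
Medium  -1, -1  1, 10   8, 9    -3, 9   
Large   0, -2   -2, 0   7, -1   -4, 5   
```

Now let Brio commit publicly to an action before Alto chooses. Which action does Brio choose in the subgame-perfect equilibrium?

M

Work backward from Alto's decision.
- S: BR = Small, leader payoff 3.
- M: BR = Medium, leader payoff 10.
- L: BR = Medium, leader payoff 9.
- XL: BR = Small, leader payoff -3.
Brio's induced payoffs are 3, 10, 9, -3, so Brio commits to M. Subgame-perfect outcome: (Medium, M) with payoffs (1, 10).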